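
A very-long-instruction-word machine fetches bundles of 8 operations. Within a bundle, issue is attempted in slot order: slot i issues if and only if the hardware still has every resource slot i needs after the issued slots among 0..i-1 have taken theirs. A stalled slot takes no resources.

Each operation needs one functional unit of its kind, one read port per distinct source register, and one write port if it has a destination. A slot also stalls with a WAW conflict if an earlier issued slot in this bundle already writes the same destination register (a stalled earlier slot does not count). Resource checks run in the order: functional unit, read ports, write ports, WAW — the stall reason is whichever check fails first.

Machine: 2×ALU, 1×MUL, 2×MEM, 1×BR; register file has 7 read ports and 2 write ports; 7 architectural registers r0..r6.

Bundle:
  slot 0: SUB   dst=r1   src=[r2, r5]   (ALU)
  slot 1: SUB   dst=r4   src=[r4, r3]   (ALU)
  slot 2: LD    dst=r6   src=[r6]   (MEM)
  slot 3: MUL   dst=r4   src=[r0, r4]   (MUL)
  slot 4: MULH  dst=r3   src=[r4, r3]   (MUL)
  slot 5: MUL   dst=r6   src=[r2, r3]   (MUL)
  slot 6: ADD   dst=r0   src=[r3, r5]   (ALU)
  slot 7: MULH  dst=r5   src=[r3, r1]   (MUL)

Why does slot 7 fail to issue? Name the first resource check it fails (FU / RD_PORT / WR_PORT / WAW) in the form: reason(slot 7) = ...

[0] ALU needs rd=2 wr=1: ok; after: ALU=1 MUL=1 MEM=2 BR=1, R=5, W=1
[1] ALU needs rd=2 wr=1: ok; after: ALU=0 MUL=1 MEM=2 BR=1, R=3, W=0
[2] MEM needs rd=1 wr=1: WR_PORT; after: ALU=0 MUL=1 MEM=2 BR=1, R=3, W=0
[3] MUL needs rd=2 wr=1: WR_PORT; after: ALU=0 MUL=1 MEM=2 BR=1, R=3, W=0
[4] MUL needs rd=2 wr=1: WR_PORT; after: ALU=0 MUL=1 MEM=2 BR=1, R=3, W=0
[5] MUL needs rd=2 wr=1: WR_PORT; after: ALU=0 MUL=1 MEM=2 BR=1, R=3, W=0
[6] ALU needs rd=2 wr=1: FU; after: ALU=0 MUL=1 MEM=2 BR=1, R=3, W=0
[7] MUL needs rd=2 wr=1: WR_PORT; after: ALU=0 MUL=1 MEM=2 BR=1, R=3, W=0

reason(slot 7) = WR_PORT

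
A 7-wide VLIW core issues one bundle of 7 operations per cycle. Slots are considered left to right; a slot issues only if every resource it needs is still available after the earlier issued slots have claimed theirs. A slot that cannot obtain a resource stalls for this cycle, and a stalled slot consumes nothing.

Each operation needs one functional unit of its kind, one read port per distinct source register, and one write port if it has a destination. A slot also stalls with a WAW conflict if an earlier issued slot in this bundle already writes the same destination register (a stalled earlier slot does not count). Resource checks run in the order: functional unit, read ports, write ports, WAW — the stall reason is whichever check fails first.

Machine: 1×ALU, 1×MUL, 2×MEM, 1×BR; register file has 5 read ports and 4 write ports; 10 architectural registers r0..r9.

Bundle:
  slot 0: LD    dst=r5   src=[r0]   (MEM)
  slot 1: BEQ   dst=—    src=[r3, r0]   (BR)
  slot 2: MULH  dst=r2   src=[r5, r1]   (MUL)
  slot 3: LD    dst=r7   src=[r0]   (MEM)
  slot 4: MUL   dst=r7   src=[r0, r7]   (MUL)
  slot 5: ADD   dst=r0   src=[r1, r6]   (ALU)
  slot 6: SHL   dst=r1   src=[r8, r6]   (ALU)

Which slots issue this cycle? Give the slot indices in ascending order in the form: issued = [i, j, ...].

slot 0 (MEM): ISSUE — free A1,Mu1,Ld1,B1 rp4 wp3
slot 1 (BR): ISSUE — free A1,Mu1,Ld1,B0 rp2 wp3
slot 2 (MUL): ISSUE — free A1,Mu0,Ld1,B0 rp0 wp2
slot 3 (MEM): stall RD_PORT — free A1,Mu0,Ld1,B0 rp0 wp2
slot 4 (MUL): stall FU — free A1,Mu0,Ld1,B0 rp0 wp2
slot 5 (ALU): stall RD_PORT — free A1,Mu0,Ld1,B0 rp0 wp2
slot 6 (ALU): stall RD_PORT — free A1,Mu0,Ld1,B0 rp0 wp2

issued = [0, 1, 2]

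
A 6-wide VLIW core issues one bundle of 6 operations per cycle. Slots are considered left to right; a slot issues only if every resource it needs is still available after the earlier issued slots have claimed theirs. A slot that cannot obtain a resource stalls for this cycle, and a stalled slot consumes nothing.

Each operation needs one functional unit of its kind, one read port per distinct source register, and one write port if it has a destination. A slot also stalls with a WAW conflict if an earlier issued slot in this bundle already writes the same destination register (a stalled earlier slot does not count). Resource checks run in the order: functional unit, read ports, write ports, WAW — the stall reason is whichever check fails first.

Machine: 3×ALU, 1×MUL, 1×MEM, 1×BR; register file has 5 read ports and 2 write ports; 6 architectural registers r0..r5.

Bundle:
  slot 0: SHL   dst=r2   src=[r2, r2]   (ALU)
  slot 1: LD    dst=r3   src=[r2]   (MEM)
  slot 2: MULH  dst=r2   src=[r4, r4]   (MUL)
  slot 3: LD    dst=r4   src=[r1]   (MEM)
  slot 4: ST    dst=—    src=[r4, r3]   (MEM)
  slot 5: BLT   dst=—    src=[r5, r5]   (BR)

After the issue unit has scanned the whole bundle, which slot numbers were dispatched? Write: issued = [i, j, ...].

issued = [0, 1, 5]

#0 ALU src=r2,r2 dispatched  <A:2 Mu:1 Ld:1 B:1 rd:4 wr:1>
#1 MEM src=r2 dispatched  <A:2 Mu:1 Ld:0 B:1 rd:3 wr:0>
#2 MUL src=r4,r4 held:WR_PORT  <A:2 Mu:1 Ld:0 B:1 rd:3 wr:0>
#3 MEM src=r1 held:FU  <A:2 Mu:1 Ld:0 B:1 rd:3 wr:0>
#4 MEM src=r4,r3 held:FU  <A:2 Mu:1 Ld:0 B:1 rd:3 wr:0>
#5 BR src=r5,r5 dispatched  <A:2 Mu:1 Ld:0 B:0 rd:2 wr:0>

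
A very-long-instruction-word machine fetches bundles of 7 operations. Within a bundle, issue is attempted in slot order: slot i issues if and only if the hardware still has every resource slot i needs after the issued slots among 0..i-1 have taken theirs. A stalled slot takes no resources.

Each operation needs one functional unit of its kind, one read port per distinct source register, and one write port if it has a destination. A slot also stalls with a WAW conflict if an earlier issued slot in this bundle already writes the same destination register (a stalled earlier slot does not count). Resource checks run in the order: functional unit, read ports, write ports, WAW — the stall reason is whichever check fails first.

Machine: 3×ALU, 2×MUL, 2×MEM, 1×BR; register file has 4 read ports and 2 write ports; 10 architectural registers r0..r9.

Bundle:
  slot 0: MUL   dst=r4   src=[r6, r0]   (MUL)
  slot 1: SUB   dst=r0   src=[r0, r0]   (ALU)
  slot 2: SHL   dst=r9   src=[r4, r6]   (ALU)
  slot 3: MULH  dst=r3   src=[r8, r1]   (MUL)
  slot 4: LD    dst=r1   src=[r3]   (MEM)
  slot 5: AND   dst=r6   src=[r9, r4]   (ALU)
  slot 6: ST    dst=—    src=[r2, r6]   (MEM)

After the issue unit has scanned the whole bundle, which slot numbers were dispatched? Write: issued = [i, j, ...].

(0) want 1×MUL +2rd +1wr — yes → AL3|MU1|ME2|BR1|rd2|wr1
(1) want 1×ALU +1rd +1wr — yes → AL2|MU1|ME2|BR1|rd1|wr0
(2) want 1×ALU +2rd +1wr — RD_PORT → AL2|MU1|ME2|BR1|rd1|wr0
(3) want 1×MUL +2rd +1wr — RD_PORT → AL2|MU1|ME2|BR1|rd1|wr0
(4) want 1×MEM +1rd +1wr — WR_PORT → AL2|MU1|ME2|BR1|rd1|wr0
(5) want 1×ALU +2rd +1wr — RD_PORT → AL2|MU1|ME2|BR1|rd1|wr0
(6) want 1×MEM +2rd +0wr — RD_PORT → AL2|MU1|ME2|BR1|rd1|wr0

issued = [0, 1]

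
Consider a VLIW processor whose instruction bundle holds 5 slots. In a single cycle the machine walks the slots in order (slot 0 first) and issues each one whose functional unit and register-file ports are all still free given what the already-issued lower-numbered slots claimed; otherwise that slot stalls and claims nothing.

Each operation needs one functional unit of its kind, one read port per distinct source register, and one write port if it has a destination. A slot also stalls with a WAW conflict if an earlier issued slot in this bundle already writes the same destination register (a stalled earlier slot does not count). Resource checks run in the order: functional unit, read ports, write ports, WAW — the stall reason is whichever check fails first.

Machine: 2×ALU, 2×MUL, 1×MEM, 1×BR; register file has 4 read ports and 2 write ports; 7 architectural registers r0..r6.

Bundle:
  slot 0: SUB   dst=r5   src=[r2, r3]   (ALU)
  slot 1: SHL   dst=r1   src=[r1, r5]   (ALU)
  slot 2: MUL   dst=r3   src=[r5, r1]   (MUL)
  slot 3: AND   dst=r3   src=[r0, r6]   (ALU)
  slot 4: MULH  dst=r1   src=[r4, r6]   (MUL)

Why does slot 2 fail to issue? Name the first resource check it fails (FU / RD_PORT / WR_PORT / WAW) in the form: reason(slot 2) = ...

reason(slot 2) = RD_PORT

#0 ALU src=r2,r3 dispatched  <A:1 Mu:2 Ld:1 B:1 rd:2 wr:1>
#1 ALU src=r1,r5 dispatched  <A:0 Mu:2 Ld:1 B:1 rd:0 wr:0>
#2 MUL src=r5,r1 held:RD_PORT  <A:0 Mu:2 Ld:1 B:1 rd:0 wr:0>
#3 ALU src=r0,r6 held:FU  <A:0 Mu:2 Ld:1 B:1 rd:0 wr:0>
#4 MUL src=r4,r6 held:RD_PORT  <A:0 Mu:2 Ld:1 B:1 rd:0 wr:0>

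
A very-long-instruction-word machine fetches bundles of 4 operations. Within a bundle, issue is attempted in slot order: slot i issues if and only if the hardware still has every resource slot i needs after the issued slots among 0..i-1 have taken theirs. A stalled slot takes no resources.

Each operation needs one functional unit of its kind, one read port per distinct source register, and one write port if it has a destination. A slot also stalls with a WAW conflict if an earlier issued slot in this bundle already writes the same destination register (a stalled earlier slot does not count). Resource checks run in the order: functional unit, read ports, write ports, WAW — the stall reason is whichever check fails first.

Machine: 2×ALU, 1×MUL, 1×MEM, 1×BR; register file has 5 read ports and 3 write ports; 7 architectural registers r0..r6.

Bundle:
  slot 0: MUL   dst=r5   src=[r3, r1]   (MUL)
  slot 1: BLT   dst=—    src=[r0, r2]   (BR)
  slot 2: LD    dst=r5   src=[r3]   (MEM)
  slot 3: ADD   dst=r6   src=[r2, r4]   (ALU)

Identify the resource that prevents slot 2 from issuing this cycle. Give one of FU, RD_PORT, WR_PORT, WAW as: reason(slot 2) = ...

  0. MUL→r5 ⇒ go  {2A/0Mu/1Ld/1B | 3r 2w}
  1. BR ⇒ go  {2A/0Mu/1Ld/0B | 1r 2w}
  2. MEM→r5 ⇒ no(WAW)  {2A/0Mu/1Ld/0B | 1r 2w}
  3. ALU→r6 ⇒ no(RD_PORT)  {2A/0Mu/1Ld/0B | 1r 2w}

reason(slot 2) = WAW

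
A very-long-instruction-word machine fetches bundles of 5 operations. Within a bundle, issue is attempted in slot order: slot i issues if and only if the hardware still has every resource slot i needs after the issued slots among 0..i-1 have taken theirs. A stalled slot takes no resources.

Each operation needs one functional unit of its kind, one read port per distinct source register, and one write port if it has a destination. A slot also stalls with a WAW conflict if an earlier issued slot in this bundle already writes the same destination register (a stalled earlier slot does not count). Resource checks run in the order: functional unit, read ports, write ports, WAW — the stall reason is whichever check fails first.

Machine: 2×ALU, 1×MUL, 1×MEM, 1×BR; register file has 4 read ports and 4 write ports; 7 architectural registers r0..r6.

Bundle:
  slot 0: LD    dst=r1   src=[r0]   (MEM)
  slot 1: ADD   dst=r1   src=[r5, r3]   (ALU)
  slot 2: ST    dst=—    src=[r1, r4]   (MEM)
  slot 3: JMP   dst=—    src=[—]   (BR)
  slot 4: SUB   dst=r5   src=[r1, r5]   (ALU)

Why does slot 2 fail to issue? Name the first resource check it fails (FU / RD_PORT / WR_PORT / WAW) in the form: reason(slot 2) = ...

#0 MEM src=r0 dispatched  <A:2 Mu:1 Ld:0 B:1 rd:3 wr:3>
#1 ALU src=r5,r3 held:WAW  <A:2 Mu:1 Ld:0 B:1 rd:3 wr:3>
#2 MEM src=r1,r4 held:FU  <A:2 Mu:1 Ld:0 B:1 rd:3 wr:3>
#3 BR src=- dispatched  <A:2 Mu:1 Ld:0 B:0 rd:3 wr:3>
#4 ALU src=r1,r5 dispatched  <A:1 Mu:1 Ld:0 B:0 rd:1 wr:2>

reason(slot 2) = FU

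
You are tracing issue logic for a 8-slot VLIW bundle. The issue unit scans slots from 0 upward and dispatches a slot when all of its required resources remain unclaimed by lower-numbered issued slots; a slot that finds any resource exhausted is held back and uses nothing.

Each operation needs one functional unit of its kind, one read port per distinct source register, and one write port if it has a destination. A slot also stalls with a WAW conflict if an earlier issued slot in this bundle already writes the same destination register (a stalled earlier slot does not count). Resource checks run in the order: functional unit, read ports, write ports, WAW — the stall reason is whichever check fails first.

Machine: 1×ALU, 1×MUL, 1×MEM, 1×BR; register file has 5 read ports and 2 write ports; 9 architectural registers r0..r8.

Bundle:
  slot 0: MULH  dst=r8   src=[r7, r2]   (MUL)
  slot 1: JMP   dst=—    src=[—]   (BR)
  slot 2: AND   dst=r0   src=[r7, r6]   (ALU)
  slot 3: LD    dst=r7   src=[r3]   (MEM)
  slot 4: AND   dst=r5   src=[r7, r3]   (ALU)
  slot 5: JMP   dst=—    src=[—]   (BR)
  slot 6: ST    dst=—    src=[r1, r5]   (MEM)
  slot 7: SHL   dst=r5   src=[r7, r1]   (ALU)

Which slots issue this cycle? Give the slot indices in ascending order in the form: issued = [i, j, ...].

issued = [0, 1, 2]

  0. MUL→r8 ⇒ go  {1A/0Mu/1Ld/1B | 3r 1w}
  1. BR ⇒ go  {1A/0Mu/1Ld/0B | 3r 1w}
  2. ALU→r0 ⇒ go  {0A/0Mu/1Ld/0B | 1r 0w}
  3. MEM→r7 ⇒ no(WR_PORT)  {0A/0Mu/1Ld/0B | 1r 0w}
  4. ALU→r5 ⇒ no(FU)  {0A/0Mu/1Ld/0B | 1r 0w}
  5. BR ⇒ no(FU)  {0A/0Mu/1Ld/0B | 1r 0w}
  6. MEM ⇒ no(RD_PORT)  {0A/0Mu/1Ld/0B | 1r 0w}
  7. ALU→r5 ⇒ no(FU)  {0A/0Mu/1Ld/0B | 1r 0w}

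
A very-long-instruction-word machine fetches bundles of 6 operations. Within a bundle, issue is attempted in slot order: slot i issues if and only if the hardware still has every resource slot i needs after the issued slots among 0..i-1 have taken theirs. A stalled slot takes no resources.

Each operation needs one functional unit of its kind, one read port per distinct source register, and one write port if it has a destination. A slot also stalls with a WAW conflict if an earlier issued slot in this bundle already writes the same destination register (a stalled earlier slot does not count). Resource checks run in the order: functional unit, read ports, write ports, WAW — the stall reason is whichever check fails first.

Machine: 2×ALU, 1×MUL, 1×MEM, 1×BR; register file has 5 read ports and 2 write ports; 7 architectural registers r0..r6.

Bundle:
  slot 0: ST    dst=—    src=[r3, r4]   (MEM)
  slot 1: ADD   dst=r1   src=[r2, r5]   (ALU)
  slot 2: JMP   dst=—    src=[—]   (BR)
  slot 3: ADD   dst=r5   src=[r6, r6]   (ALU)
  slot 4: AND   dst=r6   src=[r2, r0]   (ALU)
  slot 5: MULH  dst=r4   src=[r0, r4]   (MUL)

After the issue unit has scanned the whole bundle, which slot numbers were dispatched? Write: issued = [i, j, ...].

issued = [0, 1, 2, 3]

[0] MEM needs rd=2 wr=0: ok; after: ALU=2 MUL=1 MEM=0 BR=1, R=3, W=2
[1] ALU needs rd=2 wr=1: ok; after: ALU=1 MUL=1 MEM=0 BR=1, R=1, W=1
[2] BR needs rd=0 wr=0: ok; after: ALU=1 MUL=1 MEM=0 BR=0, R=1, W=1
[3] ALU needs rd=1 wr=1: ok; after: ALU=0 MUL=1 MEM=0 BR=0, R=0, W=0
[4] ALU needs rd=2 wr=1: FU; after: ALU=0 MUL=1 MEM=0 BR=0, R=0, W=0
[5] MUL needs rd=2 wr=1: RD_PORT; after: ALU=0 MUL=1 MEM=0 BR=0, R=0, W=0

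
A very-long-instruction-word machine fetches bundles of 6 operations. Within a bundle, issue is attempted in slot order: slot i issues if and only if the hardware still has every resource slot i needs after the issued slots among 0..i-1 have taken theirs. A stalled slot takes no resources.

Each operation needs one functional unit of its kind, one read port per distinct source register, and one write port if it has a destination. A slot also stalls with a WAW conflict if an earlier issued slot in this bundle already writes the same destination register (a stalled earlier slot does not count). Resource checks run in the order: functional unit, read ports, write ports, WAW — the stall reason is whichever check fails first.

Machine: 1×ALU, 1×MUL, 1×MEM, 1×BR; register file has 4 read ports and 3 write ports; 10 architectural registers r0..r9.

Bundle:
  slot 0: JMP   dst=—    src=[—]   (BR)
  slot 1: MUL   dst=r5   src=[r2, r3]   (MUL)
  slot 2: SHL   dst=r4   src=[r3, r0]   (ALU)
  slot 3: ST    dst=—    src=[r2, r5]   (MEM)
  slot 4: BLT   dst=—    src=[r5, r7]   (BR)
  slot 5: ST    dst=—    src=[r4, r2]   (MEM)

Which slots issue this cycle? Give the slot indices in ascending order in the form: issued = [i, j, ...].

(0) want 1×BR +0rd +0wr — yes → AL1|MU1|ME1|BR0|rd4|wr3
(1) want 1×MUL +2rd +1wr — yes → AL1|MU0|ME1|BR0|rd2|wr2
(2) want 1×ALU +2rd +1wr — yes → AL0|MU0|ME1|BR0|rd0|wr1
(3) want 1×MEM +2rd +0wr — RD_PORT → AL0|MU0|ME1|BR0|rd0|wr1
(4) want 1×BR +2rd +0wr — FU → AL0|MU0|ME1|BR0|rd0|wr1
(5) want 1×MEM +2rd +0wr — RD_PORT → AL0|MU0|ME1|BR0|rd0|wr1

issued = [0, 1, 2]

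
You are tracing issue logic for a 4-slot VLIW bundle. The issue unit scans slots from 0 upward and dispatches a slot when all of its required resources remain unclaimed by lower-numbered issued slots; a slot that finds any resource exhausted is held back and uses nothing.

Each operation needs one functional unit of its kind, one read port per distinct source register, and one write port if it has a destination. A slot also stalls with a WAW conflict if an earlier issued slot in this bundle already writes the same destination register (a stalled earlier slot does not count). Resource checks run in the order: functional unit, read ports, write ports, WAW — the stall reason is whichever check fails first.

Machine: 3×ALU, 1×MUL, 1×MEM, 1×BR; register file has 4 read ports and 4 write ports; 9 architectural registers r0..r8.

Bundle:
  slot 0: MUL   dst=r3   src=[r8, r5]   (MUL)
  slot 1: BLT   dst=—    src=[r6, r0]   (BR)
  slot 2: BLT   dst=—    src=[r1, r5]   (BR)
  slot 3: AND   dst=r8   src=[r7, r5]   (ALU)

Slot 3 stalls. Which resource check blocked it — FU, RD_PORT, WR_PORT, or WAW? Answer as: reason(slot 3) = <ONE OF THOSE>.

reason(slot 3) = RD_PORT

[0] MUL needs rd=2 wr=1: ok; after: ALU=3 MUL=0 MEM=1 BR=1, R=2, W=3
[1] BR needs rd=2 wr=0: ok; after: ALU=3 MUL=0 MEM=1 BR=0, R=0, W=3
[2] BR needs rd=2 wr=0: FU; after: ALU=3 MUL=0 MEM=1 BR=0, R=0, W=3
[3] ALU needs rd=2 wr=1: RD_PORT; after: ALU=3 MUL=0 MEM=1 BR=0, R=0, W=3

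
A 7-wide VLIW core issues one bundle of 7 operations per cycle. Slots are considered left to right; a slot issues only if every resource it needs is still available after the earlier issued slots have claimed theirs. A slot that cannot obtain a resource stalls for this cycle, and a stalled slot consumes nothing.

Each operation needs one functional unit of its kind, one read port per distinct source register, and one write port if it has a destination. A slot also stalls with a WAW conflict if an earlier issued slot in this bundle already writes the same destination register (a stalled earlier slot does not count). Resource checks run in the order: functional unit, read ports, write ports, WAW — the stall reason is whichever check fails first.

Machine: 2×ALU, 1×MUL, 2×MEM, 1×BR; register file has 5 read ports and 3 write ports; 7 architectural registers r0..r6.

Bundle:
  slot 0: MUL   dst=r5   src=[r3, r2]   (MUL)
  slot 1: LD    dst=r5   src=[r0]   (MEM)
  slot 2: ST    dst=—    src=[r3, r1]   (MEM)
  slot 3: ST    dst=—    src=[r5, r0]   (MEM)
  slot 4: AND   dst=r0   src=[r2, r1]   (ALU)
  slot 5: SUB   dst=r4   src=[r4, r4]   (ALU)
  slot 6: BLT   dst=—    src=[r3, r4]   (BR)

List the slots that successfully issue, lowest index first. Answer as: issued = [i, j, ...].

  0. MUL→r5 ⇒ go  {2A/0Mu/2Ld/1B | 3r 2w}
  1. MEM→r5 ⇒ no(WAW)  {2A/0Mu/2Ld/1B | 3r 2w}
  2. MEM ⇒ go  {2A/0Mu/1Ld/1B | 1r 2w}
  3. MEM ⇒ no(RD_PORT)  {2A/0Mu/1Ld/1B | 1r 2w}
  4. ALU→r0 ⇒ no(RD_PORT)  {2A/0Mu/1Ld/1B | 1r 2w}
  5. ALU→r4 ⇒ go  {1A/0Mu/1Ld/1B | 0r 1w}
  6. BR ⇒ no(RD_PORT)  {1A/0Mu/1Ld/1B | 0r 1w}

issued = [0, 2, 5]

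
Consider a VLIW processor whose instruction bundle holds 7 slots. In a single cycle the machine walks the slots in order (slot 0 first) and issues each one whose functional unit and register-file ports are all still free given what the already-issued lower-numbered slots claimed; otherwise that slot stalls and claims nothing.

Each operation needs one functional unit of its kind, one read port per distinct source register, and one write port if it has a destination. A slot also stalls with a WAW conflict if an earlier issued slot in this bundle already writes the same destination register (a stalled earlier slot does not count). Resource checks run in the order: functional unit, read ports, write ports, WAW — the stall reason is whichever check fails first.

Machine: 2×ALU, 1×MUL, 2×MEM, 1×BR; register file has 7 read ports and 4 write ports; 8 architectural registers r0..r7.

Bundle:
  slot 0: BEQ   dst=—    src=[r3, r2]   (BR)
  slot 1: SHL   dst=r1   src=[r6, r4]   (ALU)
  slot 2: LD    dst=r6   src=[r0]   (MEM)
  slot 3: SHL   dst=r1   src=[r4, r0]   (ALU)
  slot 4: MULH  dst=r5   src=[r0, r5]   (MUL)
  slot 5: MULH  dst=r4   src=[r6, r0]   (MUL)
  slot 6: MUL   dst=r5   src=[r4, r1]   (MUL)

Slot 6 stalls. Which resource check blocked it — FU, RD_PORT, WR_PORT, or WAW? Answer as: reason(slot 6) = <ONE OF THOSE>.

reason(slot 6) = FU

slot 0 (BR): ISSUE — free A2,Mu1,Ld2,B0 rp5 wp4
slot 1 (ALU): ISSUE — free A1,Mu1,Ld2,B0 rp3 wp3
slot 2 (MEM): ISSUE — free A1,Mu1,Ld1,B0 rp2 wp2
slot 3 (ALU): stall WAW — free A1,Mu1,Ld1,B0 rp2 wp2
slot 4 (MUL): ISSUE — free A1,Mu0,Ld1,B0 rp0 wp1
slot 5 (MUL): stall FU — free A1,Mu0,Ld1,B0 rp0 wp1
slot 6 (MUL): stall FU — free A1,Mu0,Ld1,B0 rp0 wp1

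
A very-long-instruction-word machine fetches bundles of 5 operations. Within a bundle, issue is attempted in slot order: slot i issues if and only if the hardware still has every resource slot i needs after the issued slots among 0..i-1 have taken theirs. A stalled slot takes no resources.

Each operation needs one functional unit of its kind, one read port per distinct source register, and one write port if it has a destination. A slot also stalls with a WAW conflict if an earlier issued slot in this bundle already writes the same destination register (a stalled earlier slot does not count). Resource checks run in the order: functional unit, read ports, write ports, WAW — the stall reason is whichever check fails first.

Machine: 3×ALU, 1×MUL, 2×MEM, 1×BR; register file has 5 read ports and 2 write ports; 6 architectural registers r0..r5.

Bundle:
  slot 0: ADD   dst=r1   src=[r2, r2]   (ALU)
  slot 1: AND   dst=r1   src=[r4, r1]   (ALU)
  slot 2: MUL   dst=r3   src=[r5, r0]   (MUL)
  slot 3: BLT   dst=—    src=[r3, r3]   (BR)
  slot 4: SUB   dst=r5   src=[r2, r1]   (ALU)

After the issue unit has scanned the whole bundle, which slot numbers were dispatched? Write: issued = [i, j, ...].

slot 0 (ALU): ISSUE — free A2,Mu1,Ld2,B1 rp4 wp1
slot 1 (ALU): stall WAW — free A2,Mu1,Ld2,B1 rp4 wp1
slot 2 (MUL): ISSUE — free A2,Mu0,Ld2,B1 rp2 wp0
slot 3 (BR): ISSUE — free A2,Mu0,Ld2,B0 rp1 wp0
slot 4 (ALU): stall RD_PORT — free A2,Mu0,Ld2,B0 rp1 wp0

issued = [0, 2, 3]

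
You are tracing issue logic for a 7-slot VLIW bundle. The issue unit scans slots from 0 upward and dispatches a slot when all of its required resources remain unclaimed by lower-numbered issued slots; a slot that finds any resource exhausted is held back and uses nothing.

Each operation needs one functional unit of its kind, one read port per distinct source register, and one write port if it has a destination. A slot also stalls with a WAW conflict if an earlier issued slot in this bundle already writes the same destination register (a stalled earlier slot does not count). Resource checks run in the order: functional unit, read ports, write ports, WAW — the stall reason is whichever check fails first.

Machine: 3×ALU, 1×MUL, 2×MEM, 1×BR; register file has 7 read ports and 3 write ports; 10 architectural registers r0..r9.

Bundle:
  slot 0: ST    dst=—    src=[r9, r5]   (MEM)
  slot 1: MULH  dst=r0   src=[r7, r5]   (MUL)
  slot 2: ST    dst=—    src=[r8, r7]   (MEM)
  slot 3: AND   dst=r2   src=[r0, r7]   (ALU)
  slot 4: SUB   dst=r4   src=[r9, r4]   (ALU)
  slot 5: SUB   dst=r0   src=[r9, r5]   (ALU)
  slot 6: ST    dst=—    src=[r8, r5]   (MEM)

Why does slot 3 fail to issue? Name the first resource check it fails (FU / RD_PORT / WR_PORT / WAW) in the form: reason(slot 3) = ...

reason(slot 3) = RD_PORT

#0 MEM src=r9,r5 dispatched  <A:3 Mu:1 Ld:1 B:1 rd:5 wr:3>
#1 MUL src=r7,r5 dispatched  <A:3 Mu:0 Ld:1 B:1 rd:3 wr:2>
#2 MEM src=r8,r7 dispatched  <A:3 Mu:0 Ld:0 B:1 rd:1 wr:2>
#3 ALU src=r0,r7 held:RD_PORT  <A:3 Mu:0 Ld:0 B:1 rd:1 wr:2>
#4 ALU src=r9,r4 held:RD_PORT  <A:3 Mu:0 Ld:0 B:1 rd:1 wr:2>
#5 ALU src=r9,r5 held:RD_PORT  <A:3 Mu:0 Ld:0 B:1 rd:1 wr:2>
#6 MEM src=r8,r5 held:FU  <A:3 Mu:0 Ld:0 B:1 rd:1 wr:2>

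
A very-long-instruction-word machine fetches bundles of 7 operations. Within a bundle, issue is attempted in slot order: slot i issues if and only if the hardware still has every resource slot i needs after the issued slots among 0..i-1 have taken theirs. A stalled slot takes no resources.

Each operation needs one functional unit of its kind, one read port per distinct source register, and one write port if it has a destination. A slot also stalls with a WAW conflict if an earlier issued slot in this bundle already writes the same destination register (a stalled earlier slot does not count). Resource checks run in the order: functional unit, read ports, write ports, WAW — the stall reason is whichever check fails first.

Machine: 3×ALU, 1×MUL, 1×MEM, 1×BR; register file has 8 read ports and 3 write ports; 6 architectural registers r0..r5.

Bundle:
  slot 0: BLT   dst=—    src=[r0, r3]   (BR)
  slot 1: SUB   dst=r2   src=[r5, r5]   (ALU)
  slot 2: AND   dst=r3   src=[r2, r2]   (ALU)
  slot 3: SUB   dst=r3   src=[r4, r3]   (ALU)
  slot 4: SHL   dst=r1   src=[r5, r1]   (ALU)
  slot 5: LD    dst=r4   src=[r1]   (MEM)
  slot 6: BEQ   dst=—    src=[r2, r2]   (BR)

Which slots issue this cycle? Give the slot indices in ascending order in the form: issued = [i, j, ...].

#0 BR src=r0,r3 dispatched  <A:3 Mu:1 Ld:1 B:0 rd:6 wr:3>
#1 ALU src=r5,r5 dispatched  <A:2 Mu:1 Ld:1 B:0 rd:5 wr:2>
#2 ALU src=r2,r2 dispatched  <A:1 Mu:1 Ld:1 B:0 rd:4 wr:1>
#3 ALU src=r4,r3 held:WAW  <A:1 Mu:1 Ld:1 B:0 rd:4 wr:1>
#4 ALU src=r5,r1 dispatched  <A:0 Mu:1 Ld:1 B:0 rd:2 wr:0>
#5 MEM src=r1 held:WR_PORT  <A:0 Mu:1 Ld:1 B:0 rd:2 wr:0>
#6 BR src=r2,r2 held:FU  <A:0 Mu:1 Ld:1 B:0 rd:2 wr:0>

issued = [0, 1, 2, 4]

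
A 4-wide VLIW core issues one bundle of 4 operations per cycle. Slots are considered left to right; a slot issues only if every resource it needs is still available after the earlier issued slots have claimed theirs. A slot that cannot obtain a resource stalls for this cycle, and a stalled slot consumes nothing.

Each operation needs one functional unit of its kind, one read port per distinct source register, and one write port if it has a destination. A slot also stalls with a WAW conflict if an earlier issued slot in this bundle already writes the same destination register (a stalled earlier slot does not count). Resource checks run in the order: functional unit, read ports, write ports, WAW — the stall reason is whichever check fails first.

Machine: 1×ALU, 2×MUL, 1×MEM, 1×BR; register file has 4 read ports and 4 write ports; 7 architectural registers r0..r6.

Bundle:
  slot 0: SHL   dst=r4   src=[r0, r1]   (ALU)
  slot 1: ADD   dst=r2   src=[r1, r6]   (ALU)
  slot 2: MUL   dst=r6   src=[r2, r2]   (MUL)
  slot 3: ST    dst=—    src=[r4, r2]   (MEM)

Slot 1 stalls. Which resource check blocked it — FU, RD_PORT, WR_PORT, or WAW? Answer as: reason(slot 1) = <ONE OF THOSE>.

#0 ALU src=r0,r1 dispatched  <A:0 Mu:2 Ld:1 B:1 rd:2 wr:3>
#1 ALU src=r1,r6 held:FU  <A:0 Mu:2 Ld:1 B:1 rd:2 wr:3>
#2 MUL src=r2,r2 dispatched  <A:0 Mu:1 Ld:1 B:1 rd:1 wr:2>
#3 MEM src=r4,r2 held:RD_PORT  <A:0 Mu:1 Ld:1 B:1 rd:1 wr:2>

reason(slot 1) = FU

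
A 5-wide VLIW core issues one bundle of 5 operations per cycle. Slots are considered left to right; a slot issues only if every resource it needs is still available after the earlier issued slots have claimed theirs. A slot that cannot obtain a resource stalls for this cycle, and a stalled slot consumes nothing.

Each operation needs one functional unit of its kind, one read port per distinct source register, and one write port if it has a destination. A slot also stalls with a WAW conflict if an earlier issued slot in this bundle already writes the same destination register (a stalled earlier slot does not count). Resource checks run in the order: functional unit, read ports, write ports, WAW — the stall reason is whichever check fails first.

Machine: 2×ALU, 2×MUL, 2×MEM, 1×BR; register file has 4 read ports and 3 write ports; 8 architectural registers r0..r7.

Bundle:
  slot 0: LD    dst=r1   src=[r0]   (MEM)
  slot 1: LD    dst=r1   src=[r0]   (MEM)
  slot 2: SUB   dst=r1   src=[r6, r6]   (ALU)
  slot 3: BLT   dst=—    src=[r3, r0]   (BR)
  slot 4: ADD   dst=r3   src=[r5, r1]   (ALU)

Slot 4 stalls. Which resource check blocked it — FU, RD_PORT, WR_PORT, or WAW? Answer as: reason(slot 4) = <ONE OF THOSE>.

reason(slot 4) = RD_PORT

[0] MEM needs rd=1 wr=1: ok; after: ALU=2 MUL=2 MEM=1 BR=1, R=3, W=2
[1] MEM needs rd=1 wr=1: WAW; after: ALU=2 MUL=2 MEM=1 BR=1, R=3, W=2
[2] ALU needs rd=1 wr=1: WAW; after: ALU=2 MUL=2 MEM=1 BR=1, R=3, W=2
[3] BR needs rd=2 wr=0: ok; after: ALU=2 MUL=2 MEM=1 BR=0, R=1, W=2
[4] ALU needs rd=2 wr=1: RD_PORT; after: ALU=2 MUL=2 MEM=1 BR=0, R=1, W=2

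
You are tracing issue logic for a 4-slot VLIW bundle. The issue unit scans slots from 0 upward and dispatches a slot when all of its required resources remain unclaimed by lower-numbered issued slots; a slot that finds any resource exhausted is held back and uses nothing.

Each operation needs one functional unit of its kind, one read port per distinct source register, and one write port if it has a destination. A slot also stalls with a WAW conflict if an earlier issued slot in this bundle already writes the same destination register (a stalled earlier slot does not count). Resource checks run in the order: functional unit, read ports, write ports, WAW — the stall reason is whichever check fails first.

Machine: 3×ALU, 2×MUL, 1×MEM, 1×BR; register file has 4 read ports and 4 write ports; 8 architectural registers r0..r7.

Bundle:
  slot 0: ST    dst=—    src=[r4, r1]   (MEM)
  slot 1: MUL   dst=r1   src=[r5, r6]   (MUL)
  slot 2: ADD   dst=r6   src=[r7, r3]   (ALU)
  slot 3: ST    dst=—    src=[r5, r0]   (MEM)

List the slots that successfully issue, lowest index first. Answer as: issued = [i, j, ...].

(0) want 1×MEM +2rd +0wr — yes → AL3|MU2|ME0|BR1|rd2|wr4
(1) want 1×MUL +2rd +1wr — yes → AL3|MU1|ME0|BR1|rd0|wr3
(2) want 1×ALU +2rd +1wr — RD_PORT → AL3|MU1|ME0|BR1|rd0|wr3
(3) want 1×MEM +2rd +0wr — FU → AL3|MU1|ME0|BR1|rd0|wr3

issued = [0, 1]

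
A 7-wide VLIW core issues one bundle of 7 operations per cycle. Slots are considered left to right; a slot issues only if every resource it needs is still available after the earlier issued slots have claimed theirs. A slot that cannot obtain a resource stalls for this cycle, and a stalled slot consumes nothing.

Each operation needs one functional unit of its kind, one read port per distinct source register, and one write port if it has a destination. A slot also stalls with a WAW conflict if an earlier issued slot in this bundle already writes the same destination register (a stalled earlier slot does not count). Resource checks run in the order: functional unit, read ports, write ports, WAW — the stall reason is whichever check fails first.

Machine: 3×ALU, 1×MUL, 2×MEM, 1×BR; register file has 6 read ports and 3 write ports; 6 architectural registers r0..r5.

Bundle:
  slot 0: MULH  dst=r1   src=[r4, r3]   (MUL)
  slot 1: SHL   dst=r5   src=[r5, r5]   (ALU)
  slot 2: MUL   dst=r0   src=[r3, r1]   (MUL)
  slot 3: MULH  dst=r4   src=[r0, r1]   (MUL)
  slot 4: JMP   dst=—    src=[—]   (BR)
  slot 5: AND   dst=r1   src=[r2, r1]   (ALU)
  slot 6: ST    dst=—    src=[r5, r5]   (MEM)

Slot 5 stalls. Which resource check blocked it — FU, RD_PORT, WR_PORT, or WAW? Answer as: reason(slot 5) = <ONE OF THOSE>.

(0) want 1×MUL +2rd +1wr — yes → AL3|MU0|ME2|BR1|rd4|wr2
(1) want 1×ALU +1rd +1wr — yes → AL2|MU0|ME2|BR1|rd3|wr1
(2) want 1×MUL +2rd +1wr — FU → AL2|MU0|ME2|BR1|rd3|wr1
(3) want 1×MUL +2rd +1wr — FU → AL2|MU0|ME2|BR1|rd3|wr1
(4) want 1×BR +0rd +0wr — yes → AL2|MU0|ME2|BR0|rd3|wr1
(5) want 1×ALU +2rd +1wr — WAW → AL2|MU0|ME2|BR0|rd3|wr1
(6) want 1×MEM +1rd +0wr — yes → AL2|MU0|ME1|BR0|rd2|wr1

reason(slot 5) = WAW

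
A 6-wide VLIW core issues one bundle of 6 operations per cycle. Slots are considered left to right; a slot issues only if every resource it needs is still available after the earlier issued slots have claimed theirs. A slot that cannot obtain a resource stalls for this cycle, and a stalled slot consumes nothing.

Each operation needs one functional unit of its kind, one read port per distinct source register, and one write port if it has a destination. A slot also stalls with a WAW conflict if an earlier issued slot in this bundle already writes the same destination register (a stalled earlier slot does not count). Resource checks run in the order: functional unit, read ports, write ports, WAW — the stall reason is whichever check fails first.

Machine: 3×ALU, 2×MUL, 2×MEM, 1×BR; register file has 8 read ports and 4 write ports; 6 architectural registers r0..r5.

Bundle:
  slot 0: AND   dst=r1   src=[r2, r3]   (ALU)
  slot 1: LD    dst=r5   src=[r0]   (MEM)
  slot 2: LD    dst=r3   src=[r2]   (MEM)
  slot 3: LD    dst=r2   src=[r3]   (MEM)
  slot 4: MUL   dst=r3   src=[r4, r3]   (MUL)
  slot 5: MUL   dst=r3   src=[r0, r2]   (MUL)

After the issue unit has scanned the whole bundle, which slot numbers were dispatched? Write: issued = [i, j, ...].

  0. ALU→r1 ⇒ go  {2A/2Mu/2Ld/1B | 6r 3w}
  1. MEM→r5 ⇒ go  {2A/2Mu/1Ld/1B | 5r 2w}
  2. MEM→r3 ⇒ go  {2A/2Mu/0Ld/1B | 4r 1w}
  3. MEM→r2 ⇒ no(FU)  {2A/2Mu/0Ld/1B | 4r 1w}
  4. MUL→r3 ⇒ no(WAW)  {2A/2Mu/0Ld/1B | 4r 1w}
  5. MUL→r3 ⇒ no(WAW)  {2A/2Mu/0Ld/1B | 4r 1w}

issued = [0, 1, 2]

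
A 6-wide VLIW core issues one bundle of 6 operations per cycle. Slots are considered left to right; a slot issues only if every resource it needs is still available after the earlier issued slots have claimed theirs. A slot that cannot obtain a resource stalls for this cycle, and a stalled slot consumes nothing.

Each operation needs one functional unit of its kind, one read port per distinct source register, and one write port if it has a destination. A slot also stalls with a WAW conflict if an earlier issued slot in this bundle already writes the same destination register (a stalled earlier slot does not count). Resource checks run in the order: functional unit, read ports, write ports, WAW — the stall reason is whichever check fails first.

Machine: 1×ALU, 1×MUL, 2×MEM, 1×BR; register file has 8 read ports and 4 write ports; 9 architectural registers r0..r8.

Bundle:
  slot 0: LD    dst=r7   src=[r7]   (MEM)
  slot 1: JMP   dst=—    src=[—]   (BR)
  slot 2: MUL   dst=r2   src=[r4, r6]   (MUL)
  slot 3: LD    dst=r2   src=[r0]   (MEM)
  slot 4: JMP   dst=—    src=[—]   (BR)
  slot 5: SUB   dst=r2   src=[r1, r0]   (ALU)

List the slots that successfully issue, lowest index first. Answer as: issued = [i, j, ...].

  0. MEM→r7 ⇒ go  {1A/1Mu/1Ld/1B | 7r 3w}
  1. BR ⇒ go  {1A/1Mu/1Ld/0B | 7r 3w}
  2. MUL→r2 ⇒ go  {1A/0Mu/1Ld/0B | 5r 2w}
  3. MEM→r2 ⇒ no(WAW)  {1A/0Mu/1Ld/0B | 5r 2w}
  4. BR ⇒ no(FU)  {1A/0Mu/1Ld/0B | 5r 2w}
  5. ALU→r2 ⇒ no(WAW)  {1A/0Mu/1Ld/0B | 5r 2w}

issued = [0, 1, 2]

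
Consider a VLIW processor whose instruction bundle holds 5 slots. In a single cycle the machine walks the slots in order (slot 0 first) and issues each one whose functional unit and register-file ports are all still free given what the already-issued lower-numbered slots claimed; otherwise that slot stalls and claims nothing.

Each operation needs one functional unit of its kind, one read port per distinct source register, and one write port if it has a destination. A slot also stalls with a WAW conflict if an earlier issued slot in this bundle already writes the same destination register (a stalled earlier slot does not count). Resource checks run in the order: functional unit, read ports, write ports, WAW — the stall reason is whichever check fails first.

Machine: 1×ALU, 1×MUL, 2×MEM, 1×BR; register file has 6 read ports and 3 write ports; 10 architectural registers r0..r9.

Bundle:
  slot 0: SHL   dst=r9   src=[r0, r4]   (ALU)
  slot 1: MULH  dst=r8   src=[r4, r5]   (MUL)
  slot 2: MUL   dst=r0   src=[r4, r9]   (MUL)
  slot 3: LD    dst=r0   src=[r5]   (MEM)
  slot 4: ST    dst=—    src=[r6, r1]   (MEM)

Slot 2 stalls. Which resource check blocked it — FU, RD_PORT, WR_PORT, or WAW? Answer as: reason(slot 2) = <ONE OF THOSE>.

reason(slot 2) = FU

  0. ALU→r9 ⇒ go  {0A/1Mu/2Ld/1B | 4r 2w}
  1. MUL→r8 ⇒ go  {0A/0Mu/2Ld/1B | 2r 1w}
  2. MUL→r0 ⇒ no(FU)  {0A/0Mu/2Ld/1B | 2r 1w}
  3. MEM→r0 ⇒ go  {0A/0Mu/1Ld/1B | 1r 0w}
  4. MEM ⇒ no(RD_PORT)  {0A/0Mu/1Ld/1B | 1r 0w}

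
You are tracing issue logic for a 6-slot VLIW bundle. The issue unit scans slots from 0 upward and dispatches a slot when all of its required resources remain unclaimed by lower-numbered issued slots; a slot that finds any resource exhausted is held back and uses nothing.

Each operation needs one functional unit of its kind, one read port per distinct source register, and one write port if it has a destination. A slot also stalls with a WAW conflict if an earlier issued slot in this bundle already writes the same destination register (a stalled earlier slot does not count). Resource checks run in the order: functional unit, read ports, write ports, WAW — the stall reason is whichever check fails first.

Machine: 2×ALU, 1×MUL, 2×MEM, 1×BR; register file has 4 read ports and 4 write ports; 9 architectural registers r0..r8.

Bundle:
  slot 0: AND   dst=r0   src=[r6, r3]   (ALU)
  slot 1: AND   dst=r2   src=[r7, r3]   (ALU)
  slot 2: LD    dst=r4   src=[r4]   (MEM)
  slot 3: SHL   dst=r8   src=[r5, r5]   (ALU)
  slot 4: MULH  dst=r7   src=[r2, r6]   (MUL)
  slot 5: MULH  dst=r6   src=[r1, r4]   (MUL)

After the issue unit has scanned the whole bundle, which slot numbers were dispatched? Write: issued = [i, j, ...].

[0] ALU needs rd=2 wr=1: ok; after: ALU=1 MUL=1 MEM=2 BR=1, R=2, W=3
[1] ALU needs rd=2 wr=1: ok; after: ALU=0 MUL=1 MEM=2 BR=1, R=0, W=2
[2] MEM needs rd=1 wr=1: RD_PORT; after: ALU=0 MUL=1 MEM=2 BR=1, R=0, W=2
[3] ALU needs rd=1 wr=1: FU; after: ALU=0 MUL=1 MEM=2 BR=1, R=0, W=2
[4] MUL needs rd=2 wr=1: RD_PORT; after: ALU=0 MUL=1 MEM=2 BR=1, R=0, W=2
[5] MUL needs rd=2 wr=1: RD_PORT; after: ALU=0 MUL=1 MEM=2 BR=1, R=0, W=2

issued = [0, 1]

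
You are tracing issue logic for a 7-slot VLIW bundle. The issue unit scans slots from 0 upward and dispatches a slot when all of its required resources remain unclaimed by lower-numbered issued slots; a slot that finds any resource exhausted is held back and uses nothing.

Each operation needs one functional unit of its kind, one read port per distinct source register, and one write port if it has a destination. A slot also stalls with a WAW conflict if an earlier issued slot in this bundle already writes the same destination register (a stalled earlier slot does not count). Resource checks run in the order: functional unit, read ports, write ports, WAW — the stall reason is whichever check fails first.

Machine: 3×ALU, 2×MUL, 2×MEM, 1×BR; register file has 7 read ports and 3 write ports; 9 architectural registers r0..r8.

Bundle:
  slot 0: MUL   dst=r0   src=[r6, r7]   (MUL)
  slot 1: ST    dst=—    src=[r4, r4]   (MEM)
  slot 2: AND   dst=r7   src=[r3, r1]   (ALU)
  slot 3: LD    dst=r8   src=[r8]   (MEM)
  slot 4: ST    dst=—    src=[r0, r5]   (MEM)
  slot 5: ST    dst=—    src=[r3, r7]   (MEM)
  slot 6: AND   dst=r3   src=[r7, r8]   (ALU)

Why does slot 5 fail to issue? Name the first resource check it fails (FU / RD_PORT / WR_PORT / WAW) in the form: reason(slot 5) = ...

#0 MUL src=r6,r7 dispatched  <A:3 Mu:1 Ld:2 B:1 rd:5 wr:2>
#1 MEM src=r4,r4 dispatched  <A:3 Mu:1 Ld:1 B:1 rd:4 wr:2>
#2 ALU src=r3,r1 dispatched  <A:2 Mu:1 Ld:1 B:1 rd:2 wr:1>
#3 MEM src=r8 dispatched  <A:2 Mu:1 Ld:0 B:1 rd:1 wr:0>
#4 MEM src=r0,r5 held:FU  <A:2 Mu:1 Ld:0 B:1 rd:1 wr:0>
#5 MEM src=r3,r7 held:FU  <A:2 Mu:1 Ld:0 B:1 rd:1 wr:0>
#6 ALU src=r7,r8 held:RD_PORT  <A:2 Mu:1 Ld:0 B:1 rd:1 wr:0>

reason(slot 5) = FU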